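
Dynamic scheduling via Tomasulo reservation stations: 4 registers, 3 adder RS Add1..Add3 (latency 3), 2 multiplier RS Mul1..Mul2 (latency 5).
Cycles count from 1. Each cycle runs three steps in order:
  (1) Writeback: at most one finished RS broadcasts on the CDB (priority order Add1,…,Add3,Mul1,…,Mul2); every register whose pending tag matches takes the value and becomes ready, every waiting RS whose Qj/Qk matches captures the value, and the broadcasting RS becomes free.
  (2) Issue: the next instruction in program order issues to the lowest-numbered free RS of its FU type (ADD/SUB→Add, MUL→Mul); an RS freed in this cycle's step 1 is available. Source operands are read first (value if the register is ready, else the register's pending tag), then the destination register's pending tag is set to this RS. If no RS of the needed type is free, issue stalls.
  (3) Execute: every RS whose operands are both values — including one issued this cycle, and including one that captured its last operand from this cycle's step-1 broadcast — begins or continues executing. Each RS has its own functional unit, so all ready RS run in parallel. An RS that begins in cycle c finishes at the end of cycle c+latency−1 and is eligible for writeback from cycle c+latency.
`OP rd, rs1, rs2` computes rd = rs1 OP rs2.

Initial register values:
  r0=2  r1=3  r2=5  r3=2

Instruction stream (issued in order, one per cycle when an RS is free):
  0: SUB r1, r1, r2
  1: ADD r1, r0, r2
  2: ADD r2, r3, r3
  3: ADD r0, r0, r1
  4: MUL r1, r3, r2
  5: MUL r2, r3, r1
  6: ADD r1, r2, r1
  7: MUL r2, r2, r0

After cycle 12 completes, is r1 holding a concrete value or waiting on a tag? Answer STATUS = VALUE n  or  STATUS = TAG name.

c1: issue SUB r1<-Add1 | r0:2,r1:Add1,r2:5,r3:2
c2: issue ADD r1<-Add2 | r0:2,r1:Add2,r2:5,r3:2
c3: issue ADD r2<-Add3 | r0:2,r1:Add2,r2:Add3,r3:2
c4: CDB Add1=-2; issue ADD r0<-Add1 | r0:Add1,r1:Add2,r2:Add3,r3:2
c5: CDB Add2=7; issue MUL r1<-Mul1 | r0:Add1,r1:Mul1,r2:Add3,r3:2
c6: CDB Add3=4; issue MUL r2<-Mul2 | r0:Add1,r1:Mul1,r2:Mul2,r3:2
c7: issue ADD r1<-Add2 | r0:Add1,r1:Add2,r2:Mul2,r3:2
c8: CDB Add1=9; stall | r0:9,r1:Add2,r2:Mul2,r3:2
c9: stall | r0:9,r1:Add2,r2:Mul2,r3:2
c10: stall | r0:9,r1:Add2,r2:Mul2,r3:2
c11: CDB Mul1=8; issue MUL r2<-Mul1 | r0:9,r1:Add2,r2:Mul1,r3:2
c12: - | r0:9,r1:Add2,r2:Mul1,r3:2

STATUS = TAG Add2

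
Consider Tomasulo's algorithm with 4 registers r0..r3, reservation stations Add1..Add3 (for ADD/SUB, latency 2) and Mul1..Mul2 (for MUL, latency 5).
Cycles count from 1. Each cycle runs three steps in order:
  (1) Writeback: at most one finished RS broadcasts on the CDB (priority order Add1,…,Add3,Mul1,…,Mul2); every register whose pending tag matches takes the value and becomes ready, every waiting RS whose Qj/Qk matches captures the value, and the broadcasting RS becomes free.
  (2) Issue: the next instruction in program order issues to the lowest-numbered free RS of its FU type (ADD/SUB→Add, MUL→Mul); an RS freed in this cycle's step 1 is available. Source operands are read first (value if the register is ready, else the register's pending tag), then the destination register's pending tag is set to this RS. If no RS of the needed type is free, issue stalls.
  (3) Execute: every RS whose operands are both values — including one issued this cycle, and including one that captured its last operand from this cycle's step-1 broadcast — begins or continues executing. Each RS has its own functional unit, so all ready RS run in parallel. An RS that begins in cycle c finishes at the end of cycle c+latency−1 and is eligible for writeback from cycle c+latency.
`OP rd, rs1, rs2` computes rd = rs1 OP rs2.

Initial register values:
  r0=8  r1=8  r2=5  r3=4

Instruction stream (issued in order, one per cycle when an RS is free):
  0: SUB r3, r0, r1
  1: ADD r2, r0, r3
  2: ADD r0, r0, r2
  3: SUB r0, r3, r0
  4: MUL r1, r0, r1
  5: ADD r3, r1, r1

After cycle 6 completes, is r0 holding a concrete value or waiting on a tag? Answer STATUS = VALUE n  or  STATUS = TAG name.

c1: issue SUB r3<-Add1 | r0:8,r1:8,r2:5,r3:Add1
c2: issue ADD r2<-Add2 | r0:8,r1:8,r2:Add2,r3:Add1
c3: CDB Add1=0; issue ADD r0<-Add1 | r0:Add1,r1:8,r2:Add2,r3:0
c4: issue SUB r0<-Add3 | r0:Add3,r1:8,r2:Add2,r3:0
c5: CDB Add2=8; issue MUL r1<-Mul1 | r0:Add3,r1:Mul1,r2:8,r3:0
c6: issue ADD r3<-Add2 | r0:Add3,r1:Mul1,r2:8,r3:Add2

STATUS = TAG Add3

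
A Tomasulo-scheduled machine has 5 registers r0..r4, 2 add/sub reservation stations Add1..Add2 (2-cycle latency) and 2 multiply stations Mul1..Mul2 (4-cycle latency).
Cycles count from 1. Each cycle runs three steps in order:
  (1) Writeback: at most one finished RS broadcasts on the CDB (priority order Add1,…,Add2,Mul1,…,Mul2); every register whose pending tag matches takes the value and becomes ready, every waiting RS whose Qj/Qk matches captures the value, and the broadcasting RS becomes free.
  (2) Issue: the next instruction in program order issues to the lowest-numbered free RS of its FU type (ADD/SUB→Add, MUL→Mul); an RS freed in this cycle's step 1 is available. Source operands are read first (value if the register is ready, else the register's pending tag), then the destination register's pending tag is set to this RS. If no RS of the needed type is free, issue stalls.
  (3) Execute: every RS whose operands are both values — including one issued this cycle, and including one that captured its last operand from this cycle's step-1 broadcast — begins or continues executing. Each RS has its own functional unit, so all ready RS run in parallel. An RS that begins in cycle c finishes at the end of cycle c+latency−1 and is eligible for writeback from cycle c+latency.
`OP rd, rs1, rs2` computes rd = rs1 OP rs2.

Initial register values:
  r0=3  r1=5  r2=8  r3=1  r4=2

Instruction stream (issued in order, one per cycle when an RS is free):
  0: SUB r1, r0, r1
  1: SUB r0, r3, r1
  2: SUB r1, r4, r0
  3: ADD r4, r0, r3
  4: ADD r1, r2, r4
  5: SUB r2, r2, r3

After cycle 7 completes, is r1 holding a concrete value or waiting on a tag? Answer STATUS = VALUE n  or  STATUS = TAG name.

STATUS = TAG Add1

  c1: issue SUB r1<-Add1  regs: r0:3,r1:Add1,r2:8,r3:1,r4:2
  c2: issue SUB r0<-Add2  regs: r0:Add2,r1:Add1,r2:8,r3:1,r4:2
  c3: CDB Add1=-2; issue SUB r1<-Add1  regs: r0:Add2,r1:Add1,r2:8,r3:1,r4:2
  c4: stall  regs: r0:Add2,r1:Add1,r2:8,r3:1,r4:2
  c5: CDB Add2=3; issue ADD r4<-Add2  regs: r0:3,r1:Add1,r2:8,r3:1,r4:Add2
  c6: stall  regs: r0:3,r1:Add1,r2:8,r3:1,r4:Add2
  c7: CDB Add1=-1; issue ADD r1<-Add1  regs: r0:3,r1:Add1,r2:8,r3:1,r4:Add2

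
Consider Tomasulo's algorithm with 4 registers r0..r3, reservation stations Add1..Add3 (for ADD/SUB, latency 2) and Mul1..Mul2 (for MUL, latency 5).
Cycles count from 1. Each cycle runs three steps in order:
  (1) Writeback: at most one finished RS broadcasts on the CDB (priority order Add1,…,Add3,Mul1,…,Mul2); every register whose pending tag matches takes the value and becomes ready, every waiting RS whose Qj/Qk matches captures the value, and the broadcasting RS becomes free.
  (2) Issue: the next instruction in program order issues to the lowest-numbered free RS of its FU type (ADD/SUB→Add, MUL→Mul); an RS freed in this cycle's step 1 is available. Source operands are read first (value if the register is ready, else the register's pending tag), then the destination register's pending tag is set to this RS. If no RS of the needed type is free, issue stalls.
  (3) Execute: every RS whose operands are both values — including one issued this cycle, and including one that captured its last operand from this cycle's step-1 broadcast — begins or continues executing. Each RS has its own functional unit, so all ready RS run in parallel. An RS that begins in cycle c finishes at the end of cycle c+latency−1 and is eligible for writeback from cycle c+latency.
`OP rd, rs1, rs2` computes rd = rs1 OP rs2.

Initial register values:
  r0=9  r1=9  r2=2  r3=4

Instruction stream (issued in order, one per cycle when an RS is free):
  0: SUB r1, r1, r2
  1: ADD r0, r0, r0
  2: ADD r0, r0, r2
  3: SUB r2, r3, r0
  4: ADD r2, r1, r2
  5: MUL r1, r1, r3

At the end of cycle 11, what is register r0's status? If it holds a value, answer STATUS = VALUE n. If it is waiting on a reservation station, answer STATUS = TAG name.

  c1: issue SUB r1<-Add1  regs: r0:9,r1:Add1,r2:2,r3:4
  c2: issue ADD r0<-Add2  regs: r0:Add2,r1:Add1,r2:2,r3:4
  c3: CDB Add1=7; issue ADD r0<-Add1  regs: r0:Add1,r1:7,r2:2,r3:4
  c4: CDB Add2=18; issue SUB r2<-Add2  regs: r0:Add1,r1:7,r2:Add2,r3:4
  c5: issue ADD r2<-Add3  regs: r0:Add1,r1:7,r2:Add3,r3:4
  c6: CDB Add1=20; issue MUL r1<-Mul1  regs: r0:20,r1:Mul1,r2:Add3,r3:4
  c7: -  regs: r0:20,r1:Mul1,r2:Add3,r3:4
  c8: CDB Add2=-16  regs: r0:20,r1:Mul1,r2:Add3,r3:4
  c9: -  regs: r0:20,r1:Mul1,r2:Add3,r3:4
  c10: CDB Add3=-9  regs: r0:20,r1:Mul1,r2:-9,r3:4
  c11: CDB Mul1=28  regs: r0:20,r1:28,r2:-9,r3:4

STATUS = VALUE 20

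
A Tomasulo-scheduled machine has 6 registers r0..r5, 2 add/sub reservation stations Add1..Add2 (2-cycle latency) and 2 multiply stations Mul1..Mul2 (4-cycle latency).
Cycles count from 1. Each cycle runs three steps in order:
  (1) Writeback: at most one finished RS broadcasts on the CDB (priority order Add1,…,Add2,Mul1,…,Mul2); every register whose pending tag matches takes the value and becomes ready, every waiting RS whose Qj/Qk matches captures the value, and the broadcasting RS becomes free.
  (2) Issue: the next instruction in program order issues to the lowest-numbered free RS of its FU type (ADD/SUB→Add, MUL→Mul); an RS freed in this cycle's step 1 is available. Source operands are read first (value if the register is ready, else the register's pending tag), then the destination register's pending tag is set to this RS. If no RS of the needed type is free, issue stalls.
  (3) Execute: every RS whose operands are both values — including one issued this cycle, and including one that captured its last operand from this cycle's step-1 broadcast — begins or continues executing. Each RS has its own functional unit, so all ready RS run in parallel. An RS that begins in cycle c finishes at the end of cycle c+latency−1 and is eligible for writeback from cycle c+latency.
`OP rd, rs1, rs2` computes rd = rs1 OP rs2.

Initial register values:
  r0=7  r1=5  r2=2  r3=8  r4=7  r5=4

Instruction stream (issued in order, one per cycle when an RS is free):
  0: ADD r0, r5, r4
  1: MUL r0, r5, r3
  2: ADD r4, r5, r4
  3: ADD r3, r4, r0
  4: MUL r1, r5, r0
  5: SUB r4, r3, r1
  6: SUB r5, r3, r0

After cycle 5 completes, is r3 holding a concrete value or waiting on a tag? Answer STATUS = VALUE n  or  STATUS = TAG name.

STATUS = TAG Add2

c1: issue ADD r0<-Add1 | r0:Add1,r1:5,r2:2,r3:8,r4:7,r5:4
c2: issue MUL r0<-Mul1 | r0:Mul1,r1:5,r2:2,r3:8,r4:7,r5:4
c3: CDB Add1=11; issue ADD r4<-Add1 | r0:Mul1,r1:5,r2:2,r3:8,r4:Add1,r5:4
c4: issue ADD r3<-Add2 | r0:Mul1,r1:5,r2:2,r3:Add2,r4:Add1,r5:4
c5: CDB Add1=11; issue MUL r1<-Mul2 | r0:Mul1,r1:Mul2,r2:2,r3:Add2,r4:11,r5:4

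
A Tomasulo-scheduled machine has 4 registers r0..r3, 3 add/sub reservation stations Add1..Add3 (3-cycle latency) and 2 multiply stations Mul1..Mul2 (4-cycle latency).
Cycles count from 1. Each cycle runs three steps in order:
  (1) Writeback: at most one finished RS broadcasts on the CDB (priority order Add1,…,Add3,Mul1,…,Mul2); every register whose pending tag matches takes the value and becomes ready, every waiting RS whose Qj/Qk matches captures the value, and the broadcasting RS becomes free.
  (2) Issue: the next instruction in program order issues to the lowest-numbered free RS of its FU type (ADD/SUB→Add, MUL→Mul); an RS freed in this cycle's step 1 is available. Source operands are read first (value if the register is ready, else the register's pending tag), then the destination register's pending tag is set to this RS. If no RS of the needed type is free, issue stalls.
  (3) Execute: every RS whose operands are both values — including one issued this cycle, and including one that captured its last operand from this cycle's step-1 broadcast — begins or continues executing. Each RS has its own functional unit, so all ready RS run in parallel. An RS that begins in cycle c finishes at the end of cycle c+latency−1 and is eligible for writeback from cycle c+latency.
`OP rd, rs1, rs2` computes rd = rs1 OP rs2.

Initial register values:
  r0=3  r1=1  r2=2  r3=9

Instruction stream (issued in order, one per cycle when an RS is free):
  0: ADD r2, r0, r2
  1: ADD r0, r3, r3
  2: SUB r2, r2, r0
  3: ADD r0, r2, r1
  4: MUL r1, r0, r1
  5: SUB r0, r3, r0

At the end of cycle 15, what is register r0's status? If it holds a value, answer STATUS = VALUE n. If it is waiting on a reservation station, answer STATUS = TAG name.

c1: issue ADD r2<-Add1 | r0:3,r1:1,r2:Add1,r3:9
c2: issue ADD r0<-Add2 | r0:Add2,r1:1,r2:Add1,r3:9
c3: issue SUB r2<-Add3 | r0:Add2,r1:1,r2:Add3,r3:9
c4: CDB Add1=5; issue ADD r0<-Add1 | r0:Add1,r1:1,r2:Add3,r3:9
c5: CDB Add2=18; issue MUL r1<-Mul1 | r0:Add1,r1:Mul1,r2:Add3,r3:9
c6: issue SUB r0<-Add2 | r0:Add2,r1:Mul1,r2:Add3,r3:9
c7: - | r0:Add2,r1:Mul1,r2:Add3,r3:9
c8: CDB Add3=-13 | r0:Add2,r1:Mul1,r2:-13,r3:9
c9: - | r0:Add2,r1:Mul1,r2:-13,r3:9
c10: - | r0:Add2,r1:Mul1,r2:-13,r3:9
c11: CDB Add1=-12 | r0:Add2,r1:Mul1,r2:-13,r3:9
c12: - | r0:Add2,r1:Mul1,r2:-13,r3:9
c13: - | r0:Add2,r1:Mul1,r2:-13,r3:9
c14: CDB Add2=21 | r0:21,r1:Mul1,r2:-13,r3:9
c15: CDB Mul1=-12 | r0:21,r1:-12,r2:-13,r3:9

STATUS = VALUE 21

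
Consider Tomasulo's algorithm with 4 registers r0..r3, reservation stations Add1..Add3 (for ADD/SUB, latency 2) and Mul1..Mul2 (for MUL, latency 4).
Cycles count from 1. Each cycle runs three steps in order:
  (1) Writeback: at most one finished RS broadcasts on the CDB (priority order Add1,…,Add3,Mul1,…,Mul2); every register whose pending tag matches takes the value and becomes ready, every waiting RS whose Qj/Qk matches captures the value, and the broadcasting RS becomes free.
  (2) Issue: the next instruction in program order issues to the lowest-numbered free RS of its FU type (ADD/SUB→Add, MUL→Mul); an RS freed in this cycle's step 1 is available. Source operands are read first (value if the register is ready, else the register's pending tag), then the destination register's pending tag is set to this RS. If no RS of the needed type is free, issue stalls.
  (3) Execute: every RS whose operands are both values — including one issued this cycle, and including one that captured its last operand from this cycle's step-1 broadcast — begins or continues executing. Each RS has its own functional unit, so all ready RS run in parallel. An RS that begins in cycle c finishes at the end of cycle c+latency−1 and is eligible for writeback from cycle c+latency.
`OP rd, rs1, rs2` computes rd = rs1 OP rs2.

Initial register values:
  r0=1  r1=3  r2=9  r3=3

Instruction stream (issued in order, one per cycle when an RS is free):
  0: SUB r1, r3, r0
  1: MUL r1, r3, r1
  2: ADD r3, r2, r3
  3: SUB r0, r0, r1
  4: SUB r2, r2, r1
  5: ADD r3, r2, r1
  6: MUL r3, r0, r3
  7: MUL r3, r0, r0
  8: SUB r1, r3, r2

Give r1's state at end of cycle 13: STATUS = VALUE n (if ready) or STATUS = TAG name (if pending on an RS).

STATUS = TAG Add1

c1: issue SUB r1<-Add1 | r0:1,r1:Add1,r2:9,r3:3
c2: issue MUL r1<-Mul1 | r0:1,r1:Mul1,r2:9,r3:3
c3: CDB Add1=2; issue ADD r3<-Add1 | r0:1,r1:Mul1,r2:9,r3:Add1
c4: issue SUB r0<-Add2 | r0:Add2,r1:Mul1,r2:9,r3:Add1
c5: CDB Add1=12; issue SUB r2<-Add1 | r0:Add2,r1:Mul1,r2:Add1,r3:12
c6: issue ADD r3<-Add3 | r0:Add2,r1:Mul1,r2:Add1,r3:Add3
c7: CDB Mul1=6; issue MUL r3<-Mul1 | r0:Add2,r1:6,r2:Add1,r3:Mul1
c8: issue MUL r3<-Mul2 | r0:Add2,r1:6,r2:Add1,r3:Mul2
c9: CDB Add1=3; issue SUB r1<-Add1 | r0:Add2,r1:Add1,r2:3,r3:Mul2
c10: CDB Add2=-5 | r0:-5,r1:Add1,r2:3,r3:Mul2
c11: CDB Add3=9 | r0:-5,r1:Add1,r2:3,r3:Mul2
c12: - | r0:-5,r1:Add1,r2:3,r3:Mul2
c13: - | r0:-5,r1:Add1,r2:3,r3:Mul2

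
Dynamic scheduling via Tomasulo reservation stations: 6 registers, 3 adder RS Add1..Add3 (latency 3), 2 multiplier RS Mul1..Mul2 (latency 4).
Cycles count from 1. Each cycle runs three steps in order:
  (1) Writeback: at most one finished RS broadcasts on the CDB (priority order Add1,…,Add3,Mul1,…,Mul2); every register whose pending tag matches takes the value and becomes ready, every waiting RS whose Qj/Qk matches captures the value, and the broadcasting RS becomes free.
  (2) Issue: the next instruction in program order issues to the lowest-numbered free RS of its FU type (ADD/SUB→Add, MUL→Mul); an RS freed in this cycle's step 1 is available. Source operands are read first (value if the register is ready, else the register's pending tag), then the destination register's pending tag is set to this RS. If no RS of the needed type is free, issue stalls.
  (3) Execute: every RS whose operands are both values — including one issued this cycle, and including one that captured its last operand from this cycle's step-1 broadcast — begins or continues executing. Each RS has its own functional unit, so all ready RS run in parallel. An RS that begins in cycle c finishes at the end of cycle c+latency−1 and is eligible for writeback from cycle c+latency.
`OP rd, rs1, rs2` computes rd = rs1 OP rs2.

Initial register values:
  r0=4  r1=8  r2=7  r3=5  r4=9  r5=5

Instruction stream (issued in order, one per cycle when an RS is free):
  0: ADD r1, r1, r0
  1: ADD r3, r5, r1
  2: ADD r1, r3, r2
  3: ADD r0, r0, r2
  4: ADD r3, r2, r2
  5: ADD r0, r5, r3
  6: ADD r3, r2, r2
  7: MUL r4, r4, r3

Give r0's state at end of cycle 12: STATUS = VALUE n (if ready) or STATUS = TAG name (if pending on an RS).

c1: issue ADD r1<-Add1 | r0:4,r1:Add1,r2:7,r3:5,r4:9,r5:5
c2: issue ADD r3<-Add2 | r0:4,r1:Add1,r2:7,r3:Add2,r4:9,r5:5
c3: issue ADD r1<-Add3 | r0:4,r1:Add3,r2:7,r3:Add2,r4:9,r5:5
c4: CDB Add1=12; issue ADD r0<-Add1 | r0:Add1,r1:Add3,r2:7,r3:Add2,r4:9,r5:5
c5: stall | r0:Add1,r1:Add3,r2:7,r3:Add2,r4:9,r5:5
c6: stall | r0:Add1,r1:Add3,r2:7,r3:Add2,r4:9,r5:5
c7: CDB Add1=11; issue ADD r3<-Add1 | r0:11,r1:Add3,r2:7,r3:Add1,r4:9,r5:5
c8: CDB Add2=17; issue ADD r0<-Add2 | r0:Add2,r1:Add3,r2:7,r3:Add1,r4:9,r5:5
c9: stall | r0:Add2,r1:Add3,r2:7,r3:Add1,r4:9,r5:5
c10: CDB Add1=14; issue ADD r3<-Add1 | r0:Add2,r1:Add3,r2:7,r3:Add1,r4:9,r5:5
c11: CDB Add3=24; issue MUL r4<-Mul1 | r0:Add2,r1:24,r2:7,r3:Add1,r4:Mul1,r5:5
c12: - | r0:Add2,r1:24,r2:7,r3:Add1,r4:Mul1,r5:5

STATUS = TAG Add2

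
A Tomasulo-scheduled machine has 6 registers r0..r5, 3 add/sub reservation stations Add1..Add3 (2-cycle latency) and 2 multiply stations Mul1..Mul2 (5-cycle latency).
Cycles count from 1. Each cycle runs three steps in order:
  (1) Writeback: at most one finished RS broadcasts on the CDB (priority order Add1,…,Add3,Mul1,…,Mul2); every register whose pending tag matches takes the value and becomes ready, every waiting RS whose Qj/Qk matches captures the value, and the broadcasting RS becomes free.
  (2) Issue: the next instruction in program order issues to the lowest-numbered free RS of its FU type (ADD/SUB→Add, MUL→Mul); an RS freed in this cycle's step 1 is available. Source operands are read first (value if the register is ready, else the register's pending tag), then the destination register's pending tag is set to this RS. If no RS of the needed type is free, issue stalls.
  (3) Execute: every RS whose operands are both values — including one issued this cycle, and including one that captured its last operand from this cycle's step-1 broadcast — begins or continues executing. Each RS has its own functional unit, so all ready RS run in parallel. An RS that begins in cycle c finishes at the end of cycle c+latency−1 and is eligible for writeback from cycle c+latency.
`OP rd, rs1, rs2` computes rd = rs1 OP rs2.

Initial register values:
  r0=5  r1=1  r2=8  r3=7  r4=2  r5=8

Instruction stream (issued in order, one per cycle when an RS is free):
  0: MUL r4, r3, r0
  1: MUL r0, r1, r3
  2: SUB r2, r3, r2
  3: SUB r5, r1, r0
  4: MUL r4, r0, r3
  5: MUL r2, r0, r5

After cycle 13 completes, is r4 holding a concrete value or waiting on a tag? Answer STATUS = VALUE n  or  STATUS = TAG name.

STATUS = VALUE 49

  c1: issue MUL r4<-Mul1  regs: r0:5,r1:1,r2:8,r3:7,r4:Mul1,r5:8
  c2: issue MUL r0<-Mul2  regs: r0:Mul2,r1:1,r2:8,r3:7,r4:Mul1,r5:8
  c3: issue SUB r2<-Add1  regs: r0:Mul2,r1:1,r2:Add1,r3:7,r4:Mul1,r5:8
  c4: issue SUB r5<-Add2  regs: r0:Mul2,r1:1,r2:Add1,r3:7,r4:Mul1,r5:Add2
  c5: CDB Add1=-1; stall  regs: r0:Mul2,r1:1,r2:-1,r3:7,r4:Mul1,r5:Add2
  c6: CDB Mul1=35; issue MUL r4<-Mul1  regs: r0:Mul2,r1:1,r2:-1,r3:7,r4:Mul1,r5:Add2
  c7: CDB Mul2=7; issue MUL r2<-Mul2  regs: r0:7,r1:1,r2:Mul2,r3:7,r4:Mul1,r5:Add2
  c8: -  regs: r0:7,r1:1,r2:Mul2,r3:7,r4:Mul1,r5:Add2
  c9: CDB Add2=-6  regs: r0:7,r1:1,r2:Mul2,r3:7,r4:Mul1,r5:-6
  c10: -  regs: r0:7,r1:1,r2:Mul2,r3:7,r4:Mul1,r5:-6
  c11: -  regs: r0:7,r1:1,r2:Mul2,r3:7,r4:Mul1,r5:-6
  c12: CDB Mul1=49  regs: r0:7,r1:1,r2:Mul2,r3:7,r4:49,r5:-6
  c13: -  regs: r0:7,r1:1,r2:Mul2,r3:7,r4:49,r5:-6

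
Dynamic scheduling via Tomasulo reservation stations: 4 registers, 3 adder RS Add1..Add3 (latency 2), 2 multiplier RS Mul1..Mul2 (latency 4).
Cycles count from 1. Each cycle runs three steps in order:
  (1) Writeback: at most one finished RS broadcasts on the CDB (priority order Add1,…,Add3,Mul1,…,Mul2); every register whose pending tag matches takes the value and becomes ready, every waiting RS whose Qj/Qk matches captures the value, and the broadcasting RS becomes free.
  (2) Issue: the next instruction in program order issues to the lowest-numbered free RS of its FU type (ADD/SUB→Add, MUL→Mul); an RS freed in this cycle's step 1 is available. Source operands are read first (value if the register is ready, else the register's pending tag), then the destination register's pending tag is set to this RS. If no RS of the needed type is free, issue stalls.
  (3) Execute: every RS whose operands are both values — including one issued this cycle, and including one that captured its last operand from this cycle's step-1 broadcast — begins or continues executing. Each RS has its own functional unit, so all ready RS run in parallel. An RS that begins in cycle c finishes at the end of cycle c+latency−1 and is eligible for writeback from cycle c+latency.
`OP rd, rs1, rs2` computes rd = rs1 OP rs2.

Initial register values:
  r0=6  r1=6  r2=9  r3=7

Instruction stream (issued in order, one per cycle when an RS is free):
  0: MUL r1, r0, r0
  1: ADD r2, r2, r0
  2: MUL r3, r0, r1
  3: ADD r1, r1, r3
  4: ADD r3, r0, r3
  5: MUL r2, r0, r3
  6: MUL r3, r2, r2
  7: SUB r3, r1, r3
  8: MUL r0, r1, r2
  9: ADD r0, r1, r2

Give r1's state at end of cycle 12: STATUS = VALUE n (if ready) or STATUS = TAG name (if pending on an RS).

STATUS = VALUE 252

  c1: issue MUL r1<-Mul1  regs: r0:6,r1:Mul1,r2:9,r3:7
  c2: issue ADD r2<-Add1  regs: r0:6,r1:Mul1,r2:Add1,r3:7
  c3: issue MUL r3<-Mul2  regs: r0:6,r1:Mul1,r2:Add1,r3:Mul2
  c4: CDB Add1=15; issue ADD r1<-Add1  regs: r0:6,r1:Add1,r2:15,r3:Mul2
  c5: CDB Mul1=36; issue ADD r3<-Add2  regs: r0:6,r1:Add1,r2:15,r3:Add2
  c6: issue MUL r2<-Mul1  regs: r0:6,r1:Add1,r2:Mul1,r3:Add2
  c7: stall  regs: r0:6,r1:Add1,r2:Mul1,r3:Add2
  c8: stall  regs: r0:6,r1:Add1,r2:Mul1,r3:Add2
  c9: CDB Mul2=216; issue MUL r3<-Mul2  regs: r0:6,r1:Add1,r2:Mul1,r3:Mul2
  c10: issue SUB r3<-Add3  regs: r0:6,r1:Add1,r2:Mul1,r3:Add3
  c11: CDB Add1=252; stall  regs: r0:6,r1:252,r2:Mul1,r3:Add3
  c12: CDB Add2=222; stall  regs: r0:6,r1:252,r2:Mul1,r3:Add3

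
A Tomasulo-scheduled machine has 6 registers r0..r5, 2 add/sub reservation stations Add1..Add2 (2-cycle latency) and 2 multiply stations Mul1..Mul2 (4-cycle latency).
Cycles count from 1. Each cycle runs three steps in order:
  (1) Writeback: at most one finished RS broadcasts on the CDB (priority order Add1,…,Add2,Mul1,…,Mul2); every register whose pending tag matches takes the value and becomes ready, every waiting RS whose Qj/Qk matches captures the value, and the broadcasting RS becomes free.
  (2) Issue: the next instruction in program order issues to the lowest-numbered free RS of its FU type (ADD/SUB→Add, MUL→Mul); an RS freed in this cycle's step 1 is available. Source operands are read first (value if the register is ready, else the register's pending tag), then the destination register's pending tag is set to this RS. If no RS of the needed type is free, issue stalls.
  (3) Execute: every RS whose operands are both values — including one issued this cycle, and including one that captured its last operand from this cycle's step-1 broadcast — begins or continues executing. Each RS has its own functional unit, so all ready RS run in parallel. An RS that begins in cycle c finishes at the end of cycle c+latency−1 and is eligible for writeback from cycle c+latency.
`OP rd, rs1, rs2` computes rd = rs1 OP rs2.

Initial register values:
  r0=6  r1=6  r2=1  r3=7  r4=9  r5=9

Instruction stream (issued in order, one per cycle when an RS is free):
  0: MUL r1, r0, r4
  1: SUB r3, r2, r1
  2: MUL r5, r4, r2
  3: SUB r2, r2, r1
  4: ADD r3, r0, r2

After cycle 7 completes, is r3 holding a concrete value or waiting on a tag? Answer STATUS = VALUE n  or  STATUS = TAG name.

STATUS = TAG Add1

  c1: issue MUL r1<-Mul1  regs: r0:6,r1:Mul1,r2:1,r3:7,r4:9,r5:9
  c2: issue SUB r3<-Add1  regs: r0:6,r1:Mul1,r2:1,r3:Add1,r4:9,r5:9
  c3: issue MUL r5<-Mul2  regs: r0:6,r1:Mul1,r2:1,r3:Add1,r4:9,r5:Mul2
  c4: issue SUB r2<-Add2  regs: r0:6,r1:Mul1,r2:Add2,r3:Add1,r4:9,r5:Mul2
  c5: CDB Mul1=54; stall  regs: r0:6,r1:54,r2:Add2,r3:Add1,r4:9,r5:Mul2
  c6: stall  regs: r0:6,r1:54,r2:Add2,r3:Add1,r4:9,r5:Mul2
  c7: CDB Add1=-53; issue ADD r3<-Add1  regs: r0:6,r1:54,r2:Add2,r3:Add1,r4:9,r5:Mul2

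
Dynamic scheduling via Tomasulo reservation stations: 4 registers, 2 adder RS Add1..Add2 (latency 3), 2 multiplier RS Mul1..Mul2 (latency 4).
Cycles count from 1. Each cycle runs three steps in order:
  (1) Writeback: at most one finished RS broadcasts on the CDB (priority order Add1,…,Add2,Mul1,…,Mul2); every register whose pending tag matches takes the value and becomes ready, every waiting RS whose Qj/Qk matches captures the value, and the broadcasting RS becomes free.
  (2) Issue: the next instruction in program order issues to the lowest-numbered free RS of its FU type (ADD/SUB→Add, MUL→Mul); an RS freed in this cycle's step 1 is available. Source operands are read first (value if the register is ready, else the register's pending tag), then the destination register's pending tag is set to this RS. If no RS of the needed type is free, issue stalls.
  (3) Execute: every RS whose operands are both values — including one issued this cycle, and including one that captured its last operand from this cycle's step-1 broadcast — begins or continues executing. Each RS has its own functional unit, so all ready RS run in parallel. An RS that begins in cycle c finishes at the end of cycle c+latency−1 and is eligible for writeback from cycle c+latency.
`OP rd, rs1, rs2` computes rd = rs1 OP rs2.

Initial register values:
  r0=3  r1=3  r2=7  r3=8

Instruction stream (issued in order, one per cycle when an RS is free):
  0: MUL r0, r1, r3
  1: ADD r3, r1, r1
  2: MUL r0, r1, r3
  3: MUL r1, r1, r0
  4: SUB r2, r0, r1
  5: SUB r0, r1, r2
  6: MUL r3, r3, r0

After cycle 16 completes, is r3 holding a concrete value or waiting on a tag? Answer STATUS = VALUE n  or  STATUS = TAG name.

  c1: issue MUL r0<-Mul1  regs: r0:Mul1,r1:3,r2:7,r3:8
  c2: issue ADD r3<-Add1  regs: r0:Mul1,r1:3,r2:7,r3:Add1
  c3: issue MUL r0<-Mul2  regs: r0:Mul2,r1:3,r2:7,r3:Add1
  c4: stall  regs: r0:Mul2,r1:3,r2:7,r3:Add1
  c5: CDB Add1=6; stall  regs: r0:Mul2,r1:3,r2:7,r3:6
  c6: CDB Mul1=24; issue MUL r1<-Mul1  regs: r0:Mul2,r1:Mul1,r2:7,r3:6
  c7: issue SUB r2<-Add1  regs: r0:Mul2,r1:Mul1,r2:Add1,r3:6
  c8: issue SUB r0<-Add2  regs: r0:Add2,r1:Mul1,r2:Add1,r3:6
  c9: CDB Mul2=18; issue MUL r3<-Mul2  regs: r0:Add2,r1:Mul1,r2:Add1,r3:Mul2
  c10: -  regs: r0:Add2,r1:Mul1,r2:Add1,r3:Mul2
  c11: -  regs: r0:Add2,r1:Mul1,r2:Add1,r3:Mul2
  c12: -  regs: r0:Add2,r1:Mul1,r2:Add1,r3:Mul2
  c13: CDB Mul1=54  regs: r0:Add2,r1:54,r2:Add1,r3:Mul2
  c14: -  regs: r0:Add2,r1:54,r2:Add1,r3:Mul2
  c15: -  regs: r0:Add2,r1:54,r2:Add1,r3:Mul2
  c16: CDB Add1=-36  regs: r0:Add2,r1:54,r2:-36,r3:Mul2

STATUS = TAG Mul2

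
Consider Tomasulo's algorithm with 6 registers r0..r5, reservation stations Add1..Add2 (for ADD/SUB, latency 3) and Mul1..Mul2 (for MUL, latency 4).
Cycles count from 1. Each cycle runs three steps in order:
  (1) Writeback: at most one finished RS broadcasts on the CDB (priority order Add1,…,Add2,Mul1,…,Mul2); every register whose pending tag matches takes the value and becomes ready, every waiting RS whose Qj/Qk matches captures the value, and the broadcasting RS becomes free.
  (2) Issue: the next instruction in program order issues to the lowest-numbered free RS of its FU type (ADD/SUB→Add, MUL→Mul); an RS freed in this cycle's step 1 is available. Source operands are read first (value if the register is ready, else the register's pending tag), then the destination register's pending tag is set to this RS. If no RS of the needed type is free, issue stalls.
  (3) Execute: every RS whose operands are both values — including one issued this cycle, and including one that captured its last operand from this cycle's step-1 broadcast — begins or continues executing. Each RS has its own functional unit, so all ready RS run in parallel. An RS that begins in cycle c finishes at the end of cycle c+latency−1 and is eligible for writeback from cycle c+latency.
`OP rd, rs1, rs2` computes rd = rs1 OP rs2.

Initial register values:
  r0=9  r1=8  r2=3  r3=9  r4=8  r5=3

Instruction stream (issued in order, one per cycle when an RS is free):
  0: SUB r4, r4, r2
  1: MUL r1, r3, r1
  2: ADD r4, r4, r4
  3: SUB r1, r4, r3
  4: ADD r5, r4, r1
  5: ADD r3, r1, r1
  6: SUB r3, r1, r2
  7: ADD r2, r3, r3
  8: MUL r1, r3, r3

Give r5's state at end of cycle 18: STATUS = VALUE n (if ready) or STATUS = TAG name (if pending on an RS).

cycle 1: issue SUB r4<-Add1 // r0:9,r1:8,r2:3,r3:9,r4:Add1,r5:3
cycle 2: issue MUL r1<-Mul1 // r0:9,r1:Mul1,r2:3,r3:9,r4:Add1,r5:3
cycle 3: issue ADD r4<-Add2 // r0:9,r1:Mul1,r2:3,r3:9,r4:Add2,r5:3
cycle 4: CDB Add1=5; issue SUB r1<-Add1 // r0:9,r1:Add1,r2:3,r3:9,r4:Add2,r5:3
cycle 5: stall // r0:9,r1:Add1,r2:3,r3:9,r4:Add2,r5:3
cycle 6: CDB Mul1=72; stall // r0:9,r1:Add1,r2:3,r3:9,r4:Add2,r5:3
cycle 7: CDB Add2=10; issue ADD r5<-Add2 // r0:9,r1:Add1,r2:3,r3:9,r4:10,r5:Add2
cycle 8: stall // r0:9,r1:Add1,r2:3,r3:9,r4:10,r5:Add2
cycle 9: stall // r0:9,r1:Add1,r2:3,r3:9,r4:10,r5:Add2
cycle 10: CDB Add1=1; issue ADD r3<-Add1 // r0:9,r1:1,r2:3,r3:Add1,r4:10,r5:Add2
cycle 11: stall // r0:9,r1:1,r2:3,r3:Add1,r4:10,r5:Add2
cycle 12: stall // r0:9,r1:1,r2:3,r3:Add1,r4:10,r5:Add2
cycle 13: CDB Add1=2; issue SUB r3<-Add1 // r0:9,r1:1,r2:3,r3:Add1,r4:10,r5:Add2
cycle 14: CDB Add2=11; issue ADD r2<-Add2 // r0:9,r1:1,r2:Add2,r3:Add1,r4:10,r5:11
cycle 15: issue MUL r1<-Mul1 // r0:9,r1:Mul1,r2:Add2,r3:Add1,r4:10,r5:11
cycle 16: CDB Add1=-2 // r0:9,r1:Mul1,r2:Add2,r3:-2,r4:10,r5:11
cycle 17: - // r0:9,r1:Mul1,r2:Add2,r3:-2,r4:10,r5:11
cycle 18: - // r0:9,r1:Mul1,r2:Add2,r3:-2,r4:10,r5:11

STATUS = VALUE 11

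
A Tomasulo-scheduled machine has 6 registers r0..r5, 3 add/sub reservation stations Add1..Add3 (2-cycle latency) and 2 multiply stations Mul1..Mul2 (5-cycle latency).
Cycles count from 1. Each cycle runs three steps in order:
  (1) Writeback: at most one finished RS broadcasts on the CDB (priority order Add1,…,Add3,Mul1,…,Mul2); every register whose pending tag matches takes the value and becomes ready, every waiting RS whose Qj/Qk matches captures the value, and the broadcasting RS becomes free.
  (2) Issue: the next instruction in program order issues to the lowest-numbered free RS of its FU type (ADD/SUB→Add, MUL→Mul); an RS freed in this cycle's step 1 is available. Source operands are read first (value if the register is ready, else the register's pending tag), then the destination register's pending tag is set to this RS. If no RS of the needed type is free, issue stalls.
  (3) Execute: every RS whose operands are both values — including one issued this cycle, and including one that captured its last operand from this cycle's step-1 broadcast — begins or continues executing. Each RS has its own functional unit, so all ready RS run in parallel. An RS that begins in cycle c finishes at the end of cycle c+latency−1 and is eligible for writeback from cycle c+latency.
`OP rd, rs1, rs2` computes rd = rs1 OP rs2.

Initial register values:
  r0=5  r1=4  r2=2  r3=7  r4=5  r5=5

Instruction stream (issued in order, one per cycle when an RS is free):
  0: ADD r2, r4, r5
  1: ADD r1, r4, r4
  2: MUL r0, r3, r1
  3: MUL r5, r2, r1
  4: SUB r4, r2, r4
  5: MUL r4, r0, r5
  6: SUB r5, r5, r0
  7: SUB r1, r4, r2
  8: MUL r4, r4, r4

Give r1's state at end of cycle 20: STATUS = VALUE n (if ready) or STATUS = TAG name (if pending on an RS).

  c1: issue ADD r2<-Add1  regs: r0:5,r1:4,r2:Add1,r3:7,r4:5,r5:5
  c2: issue ADD r1<-Add2  regs: r0:5,r1:Add2,r2:Add1,r3:7,r4:5,r5:5
  c3: CDB Add1=10; issue MUL r0<-Mul1  regs: r0:Mul1,r1:Add2,r2:10,r3:7,r4:5,r5:5
  c4: CDB Add2=10; issue MUL r5<-Mul2  regs: r0:Mul1,r1:10,r2:10,r3:7,r4:5,r5:Mul2
  c5: issue SUB r4<-Add1  regs: r0:Mul1,r1:10,r2:10,r3:7,r4:Add1,r5:Mul2
  c6: stall  regs: r0:Mul1,r1:10,r2:10,r3:7,r4:Add1,r5:Mul2
  c7: CDB Add1=5; stall  regs: r0:Mul1,r1:10,r2:10,r3:7,r4:5,r5:Mul2
  c8: stall  regs: r0:Mul1,r1:10,r2:10,r3:7,r4:5,r5:Mul2
  c9: CDB Mul1=70; issue MUL r4<-Mul1  regs: r0:70,r1:10,r2:10,r3:7,r4:Mul1,r5:Mul2
  c10: CDB Mul2=100; issue SUB r5<-Add1  regs: r0:70,r1:10,r2:10,r3:7,r4:Mul1,r5:Add1
  c11: issue SUB r1<-Add2  regs: r0:70,r1:Add2,r2:10,r3:7,r4:Mul1,r5:Add1
  c12: CDB Add1=30; issue MUL r4<-Mul2  regs: r0:70,r1:Add2,r2:10,r3:7,r4:Mul2,r5:30
  c13: -  regs: r0:70,r1:Add2,r2:10,r3:7,r4:Mul2,r5:30
  c14: -  regs: r0:70,r1:Add2,r2:10,r3:7,r4:Mul2,r5:30
  c15: CDB Mul1=7000  regs: r0:70,r1:Add2,r2:10,r3:7,r4:Mul2,r5:30
  c16: -  regs: r0:70,r1:Add2,r2:10,r3:7,r4:Mul2,r5:30
  c17: CDB Add2=6990  regs: r0:70,r1:6990,r2:10,r3:7,r4:Mul2,r5:30
  c18: -  regs: r0:70,r1:6990,r2:10,r3:7,r4:Mul2,r5:30
  c19: -  regs: r0:70,r1:6990,r2:10,r3:7,r4:Mul2,r5:30
  c20: CDB Mul2=49000000  regs: r0:70,r1:6990,r2:10,r3:7,r4:49000000,r5:30

STATUS = VALUE 6990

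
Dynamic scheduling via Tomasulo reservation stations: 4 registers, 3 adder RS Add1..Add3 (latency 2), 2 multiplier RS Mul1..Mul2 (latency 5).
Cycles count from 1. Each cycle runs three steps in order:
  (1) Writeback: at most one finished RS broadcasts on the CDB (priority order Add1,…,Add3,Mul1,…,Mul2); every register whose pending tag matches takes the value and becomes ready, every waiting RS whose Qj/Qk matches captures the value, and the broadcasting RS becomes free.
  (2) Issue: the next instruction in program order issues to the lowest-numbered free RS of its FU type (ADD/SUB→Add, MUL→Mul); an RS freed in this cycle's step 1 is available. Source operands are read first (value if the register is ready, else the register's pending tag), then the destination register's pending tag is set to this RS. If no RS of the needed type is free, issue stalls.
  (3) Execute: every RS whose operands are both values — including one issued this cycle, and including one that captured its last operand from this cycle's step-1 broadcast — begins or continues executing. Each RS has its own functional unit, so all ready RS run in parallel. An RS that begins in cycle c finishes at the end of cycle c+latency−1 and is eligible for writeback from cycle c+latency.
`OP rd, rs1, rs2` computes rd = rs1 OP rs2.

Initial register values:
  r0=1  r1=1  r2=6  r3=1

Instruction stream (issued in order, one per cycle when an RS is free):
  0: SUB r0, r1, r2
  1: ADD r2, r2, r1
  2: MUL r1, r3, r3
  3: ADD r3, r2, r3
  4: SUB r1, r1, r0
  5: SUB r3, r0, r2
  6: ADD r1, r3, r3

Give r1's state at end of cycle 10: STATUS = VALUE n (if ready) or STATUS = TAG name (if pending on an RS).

STATUS = VALUE -24

c1: issue SUB r0<-Add1 | r0:Add1,r1:1,r2:6,r3:1
c2: issue ADD r2<-Add2 | r0:Add1,r1:1,r2:Add2,r3:1
c3: CDB Add1=-5; issue MUL r1<-Mul1 | r0:-5,r1:Mul1,r2:Add2,r3:1
c4: CDB Add2=7; issue ADD r3<-Add1 | r0:-5,r1:Mul1,r2:7,r3:Add1
c5: issue SUB r1<-Add2 | r0:-5,r1:Add2,r2:7,r3:Add1
c6: CDB Add1=8; issue SUB r3<-Add1 | r0:-5,r1:Add2,r2:7,r3:Add1
c7: issue ADD r1<-Add3 | r0:-5,r1:Add3,r2:7,r3:Add1
c8: CDB Add1=-12 | r0:-5,r1:Add3,r2:7,r3:-12
c9: CDB Mul1=1 | r0:-5,r1:Add3,r2:7,r3:-12
c10: CDB Add3=-24 | r0:-5,r1:-24,r2:7,r3:-12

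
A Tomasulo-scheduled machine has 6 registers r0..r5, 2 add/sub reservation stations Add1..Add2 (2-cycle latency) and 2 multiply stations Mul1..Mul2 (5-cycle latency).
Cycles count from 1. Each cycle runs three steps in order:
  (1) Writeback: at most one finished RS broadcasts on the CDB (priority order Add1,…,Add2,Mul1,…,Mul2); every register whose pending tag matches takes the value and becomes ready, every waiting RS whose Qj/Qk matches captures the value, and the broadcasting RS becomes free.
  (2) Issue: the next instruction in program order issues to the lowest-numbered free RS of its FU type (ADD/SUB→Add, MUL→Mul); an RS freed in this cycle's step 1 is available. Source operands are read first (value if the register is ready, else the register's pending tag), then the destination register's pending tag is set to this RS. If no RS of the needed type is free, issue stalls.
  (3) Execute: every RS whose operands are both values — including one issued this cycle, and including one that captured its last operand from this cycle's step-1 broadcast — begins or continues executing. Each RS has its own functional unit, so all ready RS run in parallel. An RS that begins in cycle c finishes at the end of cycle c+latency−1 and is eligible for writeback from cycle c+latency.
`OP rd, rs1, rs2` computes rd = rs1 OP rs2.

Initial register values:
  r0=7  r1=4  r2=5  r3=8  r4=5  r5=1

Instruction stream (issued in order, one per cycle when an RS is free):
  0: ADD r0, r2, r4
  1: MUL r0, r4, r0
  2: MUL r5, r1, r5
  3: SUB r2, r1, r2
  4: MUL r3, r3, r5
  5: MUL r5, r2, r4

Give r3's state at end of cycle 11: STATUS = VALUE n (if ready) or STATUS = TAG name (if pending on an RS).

c1: issue ADD r0<-Add1 | r0:Add1,r1:4,r2:5,r3:8,r4:5,r5:1
c2: issue MUL r0<-Mul1 | r0:Mul1,r1:4,r2:5,r3:8,r4:5,r5:1
c3: CDB Add1=10; issue MUL r5<-Mul2 | r0:Mul1,r1:4,r2:5,r3:8,r4:5,r5:Mul2
c4: issue SUB r2<-Add1 | r0:Mul1,r1:4,r2:Add1,r3:8,r4:5,r5:Mul2
c5: stall | r0:Mul1,r1:4,r2:Add1,r3:8,r4:5,r5:Mul2
c6: CDB Add1=-1; stall | r0:Mul1,r1:4,r2:-1,r3:8,r4:5,r5:Mul2
c7: stall | r0:Mul1,r1:4,r2:-1,r3:8,r4:5,r5:Mul2
c8: CDB Mul1=50; issue MUL r3<-Mul1 | r0:50,r1:4,r2:-1,r3:Mul1,r4:5,r5:Mul2
c9: CDB Mul2=4; issue MUL r5<-Mul2 | r0:50,r1:4,r2:-1,r3:Mul1,r4:5,r5:Mul2
c10: - | r0:50,r1:4,r2:-1,r3:Mul1,r4:5,r5:Mul2
c11: - | r0:50,r1:4,r2:-1,r3:Mul1,r4:5,r5:Mul2

STATUS = TAG Mul1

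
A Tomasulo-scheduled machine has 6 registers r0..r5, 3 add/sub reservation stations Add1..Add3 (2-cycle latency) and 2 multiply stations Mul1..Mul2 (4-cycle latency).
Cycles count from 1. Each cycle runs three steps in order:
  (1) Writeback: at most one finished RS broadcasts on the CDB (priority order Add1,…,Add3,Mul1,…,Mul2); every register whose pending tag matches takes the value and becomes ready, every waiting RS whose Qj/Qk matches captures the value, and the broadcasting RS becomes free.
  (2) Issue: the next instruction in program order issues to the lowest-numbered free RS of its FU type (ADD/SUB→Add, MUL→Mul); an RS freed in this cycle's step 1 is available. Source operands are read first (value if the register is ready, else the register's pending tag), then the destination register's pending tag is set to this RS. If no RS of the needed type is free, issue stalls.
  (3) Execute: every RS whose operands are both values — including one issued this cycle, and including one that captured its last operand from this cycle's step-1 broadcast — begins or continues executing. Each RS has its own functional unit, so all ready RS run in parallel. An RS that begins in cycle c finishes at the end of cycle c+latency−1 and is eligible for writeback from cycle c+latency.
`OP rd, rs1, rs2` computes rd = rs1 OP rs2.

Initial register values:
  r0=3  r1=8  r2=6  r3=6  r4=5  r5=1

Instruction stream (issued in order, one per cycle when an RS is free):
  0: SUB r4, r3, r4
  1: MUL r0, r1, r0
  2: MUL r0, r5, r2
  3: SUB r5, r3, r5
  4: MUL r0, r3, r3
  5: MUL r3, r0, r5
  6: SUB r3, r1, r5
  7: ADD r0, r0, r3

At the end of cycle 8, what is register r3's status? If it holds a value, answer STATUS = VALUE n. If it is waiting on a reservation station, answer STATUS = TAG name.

  c1: issue SUB r4<-Add1  regs: r0:3,r1:8,r2:6,r3:6,r4:Add1,r5:1
  c2: issue MUL r0<-Mul1  regs: r0:Mul1,r1:8,r2:6,r3:6,r4:Add1,r5:1
  c3: CDB Add1=1; issue MUL r0<-Mul2  regs: r0:Mul2,r1:8,r2:6,r3:6,r4:1,r5:1
  c4: issue SUB r5<-Add1  regs: r0:Mul2,r1:8,r2:6,r3:6,r4:1,r5:Add1
  c5: stall  regs: r0:Mul2,r1:8,r2:6,r3:6,r4:1,r5:Add1
  c6: CDB Add1=5; stall  regs: r0:Mul2,r1:8,r2:6,r3:6,r4:1,r5:5
  c7: CDB Mul1=24; issue MUL r0<-Mul1  regs: r0:Mul1,r1:8,r2:6,r3:6,r4:1,r5:5
  c8: CDB Mul2=6; issue MUL r3<-Mul2  regs: r0:Mul1,r1:8,r2:6,r3:Mul2,r4:1,r5:5

STATUS = TAG Mul2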